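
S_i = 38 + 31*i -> [38, 69, 100, 131, 162]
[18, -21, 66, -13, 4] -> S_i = Random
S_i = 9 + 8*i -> [9, 17, 25, 33, 41]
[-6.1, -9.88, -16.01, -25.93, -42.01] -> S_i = -6.10*1.62^i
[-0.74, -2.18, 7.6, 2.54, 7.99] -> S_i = Random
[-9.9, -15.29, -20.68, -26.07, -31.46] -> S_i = -9.90 + -5.39*i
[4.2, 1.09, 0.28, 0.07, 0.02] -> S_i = 4.20*0.26^i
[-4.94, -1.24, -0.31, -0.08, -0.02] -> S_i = -4.94*0.25^i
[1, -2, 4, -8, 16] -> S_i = 1*-2^i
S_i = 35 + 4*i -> [35, 39, 43, 47, 51]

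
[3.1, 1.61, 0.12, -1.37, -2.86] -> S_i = 3.10 + -1.49*i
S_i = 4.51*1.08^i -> [4.51, 4.87, 5.26, 5.68, 6.14]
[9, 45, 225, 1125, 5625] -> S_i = 9*5^i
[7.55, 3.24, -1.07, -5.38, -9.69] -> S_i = 7.55 + -4.31*i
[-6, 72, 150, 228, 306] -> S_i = -6 + 78*i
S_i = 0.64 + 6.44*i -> [0.64, 7.08, 13.52, 19.96, 26.4]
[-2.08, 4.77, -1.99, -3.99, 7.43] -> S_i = Random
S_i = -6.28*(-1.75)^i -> [-6.28, 10.99, -19.23, 33.66, -58.9]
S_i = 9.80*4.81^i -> [9.8, 47.14, 226.73, 1090.59, 5245.74]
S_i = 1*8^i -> [1, 8, 64, 512, 4096]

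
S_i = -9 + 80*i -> [-9, 71, 151, 231, 311]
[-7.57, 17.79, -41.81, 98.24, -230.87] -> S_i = -7.57*(-2.35)^i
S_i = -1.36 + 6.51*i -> [-1.36, 5.15, 11.66, 18.17, 24.68]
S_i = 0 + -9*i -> [0, -9, -18, -27, -36]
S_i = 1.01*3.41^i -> [1.01, 3.44, 11.74, 40.05, 136.56]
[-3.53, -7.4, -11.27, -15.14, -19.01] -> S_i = -3.53 + -3.87*i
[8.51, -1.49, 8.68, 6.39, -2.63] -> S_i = Random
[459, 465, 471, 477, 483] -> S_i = 459 + 6*i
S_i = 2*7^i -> [2, 14, 98, 686, 4802]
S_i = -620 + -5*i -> [-620, -625, -630, -635, -640]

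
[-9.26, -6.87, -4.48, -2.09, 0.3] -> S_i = -9.26 + 2.39*i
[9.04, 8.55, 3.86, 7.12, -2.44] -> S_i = Random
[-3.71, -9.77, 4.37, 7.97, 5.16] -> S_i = Random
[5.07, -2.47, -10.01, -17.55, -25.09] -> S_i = 5.07 + -7.54*i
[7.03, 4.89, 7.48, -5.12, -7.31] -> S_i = Random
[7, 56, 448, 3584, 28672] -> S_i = 7*8^i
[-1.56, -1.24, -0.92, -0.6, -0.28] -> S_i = -1.56 + 0.32*i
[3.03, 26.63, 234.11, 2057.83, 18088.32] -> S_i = 3.03*8.79^i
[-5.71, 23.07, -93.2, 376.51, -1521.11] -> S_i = -5.71*(-4.04)^i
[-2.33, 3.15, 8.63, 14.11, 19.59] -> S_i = -2.33 + 5.48*i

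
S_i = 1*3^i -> [1, 3, 9, 27, 81]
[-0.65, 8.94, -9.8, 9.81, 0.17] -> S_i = Random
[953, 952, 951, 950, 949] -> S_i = 953 + -1*i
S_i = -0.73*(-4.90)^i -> [-0.73, 3.58, -17.53, 85.88, -420.83]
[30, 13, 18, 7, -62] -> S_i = Random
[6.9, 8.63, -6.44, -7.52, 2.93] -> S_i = Random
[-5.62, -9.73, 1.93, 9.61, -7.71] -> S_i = Random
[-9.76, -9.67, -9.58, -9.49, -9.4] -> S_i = -9.76 + 0.09*i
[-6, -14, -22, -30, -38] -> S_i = -6 + -8*i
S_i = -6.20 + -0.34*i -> [-6.2, -6.54, -6.88, -7.22, -7.56]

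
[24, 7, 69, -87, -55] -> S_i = Random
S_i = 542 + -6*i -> [542, 536, 530, 524, 518]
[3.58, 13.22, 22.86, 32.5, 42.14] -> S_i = 3.58 + 9.64*i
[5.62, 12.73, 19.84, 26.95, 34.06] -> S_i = 5.62 + 7.11*i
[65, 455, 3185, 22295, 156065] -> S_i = 65*7^i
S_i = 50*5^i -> [50, 250, 1250, 6250, 31250]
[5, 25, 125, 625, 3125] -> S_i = 5*5^i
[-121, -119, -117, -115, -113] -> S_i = -121 + 2*i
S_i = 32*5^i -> [32, 160, 800, 4000, 20000]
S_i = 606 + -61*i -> [606, 545, 484, 423, 362]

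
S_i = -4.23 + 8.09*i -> [-4.23, 3.86, 11.95, 20.04, 28.13]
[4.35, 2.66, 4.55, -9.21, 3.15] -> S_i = Random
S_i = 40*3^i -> [40, 120, 360, 1080, 3240]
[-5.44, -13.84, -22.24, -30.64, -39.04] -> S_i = -5.44 + -8.40*i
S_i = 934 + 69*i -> [934, 1003, 1072, 1141, 1210]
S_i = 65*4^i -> [65, 260, 1040, 4160, 16640]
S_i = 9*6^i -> [9, 54, 324, 1944, 11664]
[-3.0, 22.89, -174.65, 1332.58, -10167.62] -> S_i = -3.00*(-7.63)^i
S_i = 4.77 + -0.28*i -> [4.77, 4.49, 4.21, 3.93, 3.65]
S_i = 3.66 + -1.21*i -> [3.66, 2.45, 1.24, 0.03, -1.18]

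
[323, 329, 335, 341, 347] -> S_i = 323 + 6*i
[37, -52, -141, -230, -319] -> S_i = 37 + -89*i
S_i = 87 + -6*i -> [87, 81, 75, 69, 63]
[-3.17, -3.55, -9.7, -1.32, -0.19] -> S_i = Random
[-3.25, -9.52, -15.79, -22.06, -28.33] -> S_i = -3.25 + -6.27*i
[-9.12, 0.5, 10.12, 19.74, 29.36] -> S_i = -9.12 + 9.62*i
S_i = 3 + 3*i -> [3, 6, 9, 12, 15]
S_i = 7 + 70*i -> [7, 77, 147, 217, 287]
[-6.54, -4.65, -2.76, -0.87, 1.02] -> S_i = -6.54 + 1.89*i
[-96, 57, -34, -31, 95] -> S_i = Random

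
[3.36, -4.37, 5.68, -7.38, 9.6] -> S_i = 3.36*(-1.30)^i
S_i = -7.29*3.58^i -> [-7.29, -26.1, -93.43, -334.48, -1197.46]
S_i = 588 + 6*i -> [588, 594, 600, 606, 612]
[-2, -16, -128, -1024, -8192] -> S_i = -2*8^i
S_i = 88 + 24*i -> [88, 112, 136, 160, 184]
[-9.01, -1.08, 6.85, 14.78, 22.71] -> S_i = -9.01 + 7.93*i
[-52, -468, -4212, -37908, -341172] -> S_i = -52*9^i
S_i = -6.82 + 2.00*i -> [-6.82, -4.82, -2.82, -0.82, 1.18]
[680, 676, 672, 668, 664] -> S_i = 680 + -4*i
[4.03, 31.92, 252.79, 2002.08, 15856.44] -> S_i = 4.03*7.92^i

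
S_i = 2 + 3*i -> [2, 5, 8, 11, 14]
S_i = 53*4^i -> [53, 212, 848, 3392, 13568]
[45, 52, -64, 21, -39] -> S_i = Random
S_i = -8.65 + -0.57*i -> [-8.65, -9.22, -9.79, -10.36, -10.93]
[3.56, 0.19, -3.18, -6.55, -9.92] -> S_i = 3.56 + -3.37*i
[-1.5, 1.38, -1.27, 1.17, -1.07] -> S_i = -1.50*(-0.92)^i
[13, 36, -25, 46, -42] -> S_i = Random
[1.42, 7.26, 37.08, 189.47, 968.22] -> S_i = 1.42*5.11^i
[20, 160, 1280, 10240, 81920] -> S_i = 20*8^i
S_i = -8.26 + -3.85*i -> [-8.26, -12.11, -15.96, -19.81, -23.66]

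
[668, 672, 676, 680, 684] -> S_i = 668 + 4*i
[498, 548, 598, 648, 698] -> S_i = 498 + 50*i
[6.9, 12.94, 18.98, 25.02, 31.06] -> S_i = 6.90 + 6.04*i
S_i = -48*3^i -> [-48, -144, -432, -1296, -3888]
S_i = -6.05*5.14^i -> [-6.05, -31.1, -159.84, -821.57, -4222.87]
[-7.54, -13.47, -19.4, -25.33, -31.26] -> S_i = -7.54 + -5.93*i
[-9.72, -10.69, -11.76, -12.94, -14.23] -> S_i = -9.72*1.10^i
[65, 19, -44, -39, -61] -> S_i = Random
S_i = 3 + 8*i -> [3, 11, 19, 27, 35]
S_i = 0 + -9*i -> [0, -9, -18, -27, -36]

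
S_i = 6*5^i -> [6, 30, 150, 750, 3750]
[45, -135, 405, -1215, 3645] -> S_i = 45*-3^i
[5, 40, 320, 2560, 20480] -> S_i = 5*8^i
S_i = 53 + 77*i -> [53, 130, 207, 284, 361]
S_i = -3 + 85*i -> [-3, 82, 167, 252, 337]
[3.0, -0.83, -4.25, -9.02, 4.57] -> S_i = Random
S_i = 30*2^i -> [30, 60, 120, 240, 480]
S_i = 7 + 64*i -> [7, 71, 135, 199, 263]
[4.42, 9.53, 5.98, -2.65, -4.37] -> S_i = Random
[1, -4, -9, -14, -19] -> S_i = 1 + -5*i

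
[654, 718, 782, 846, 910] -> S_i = 654 + 64*i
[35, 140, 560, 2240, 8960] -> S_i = 35*4^i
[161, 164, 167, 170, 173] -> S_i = 161 + 3*i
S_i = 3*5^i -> [3, 15, 75, 375, 1875]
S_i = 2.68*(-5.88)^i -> [2.68, -15.76, 92.66, -544.84, 3203.64]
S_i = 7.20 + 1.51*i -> [7.2, 8.71, 10.22, 11.73, 13.24]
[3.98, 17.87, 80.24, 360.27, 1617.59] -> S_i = 3.98*4.49^i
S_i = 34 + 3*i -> [34, 37, 40, 43, 46]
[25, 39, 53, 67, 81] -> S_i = 25 + 14*i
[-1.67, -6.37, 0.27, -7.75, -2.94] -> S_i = Random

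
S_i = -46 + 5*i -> [-46, -41, -36, -31, -26]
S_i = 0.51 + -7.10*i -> [0.51, -6.59, -13.69, -20.79, -27.89]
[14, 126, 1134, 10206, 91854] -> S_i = 14*9^i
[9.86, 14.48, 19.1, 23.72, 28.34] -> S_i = 9.86 + 4.62*i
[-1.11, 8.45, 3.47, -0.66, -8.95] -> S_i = Random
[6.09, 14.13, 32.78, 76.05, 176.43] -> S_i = 6.09*2.32^i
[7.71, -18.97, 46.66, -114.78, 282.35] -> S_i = 7.71*(-2.46)^i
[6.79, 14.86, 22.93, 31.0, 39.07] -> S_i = 6.79 + 8.07*i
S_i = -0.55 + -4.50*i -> [-0.55, -5.05, -9.55, -14.05, -18.55]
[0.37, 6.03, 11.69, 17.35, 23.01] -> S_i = 0.37 + 5.66*i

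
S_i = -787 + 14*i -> [-787, -773, -759, -745, -731]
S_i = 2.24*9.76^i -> [2.24, 21.86, 213.38, 2082.56, 20325.78]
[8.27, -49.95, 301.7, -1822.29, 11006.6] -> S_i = 8.27*(-6.04)^i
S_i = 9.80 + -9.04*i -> [9.8, 0.76, -8.28, -17.32, -26.36]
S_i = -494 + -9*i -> [-494, -503, -512, -521, -530]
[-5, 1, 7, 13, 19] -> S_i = -5 + 6*i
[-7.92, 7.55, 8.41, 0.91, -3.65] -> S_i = Random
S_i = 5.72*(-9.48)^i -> [5.72, -54.23, 514.06, -4873.28, 46198.66]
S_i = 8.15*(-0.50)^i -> [8.15, -4.08, 2.04, -1.02, 0.51]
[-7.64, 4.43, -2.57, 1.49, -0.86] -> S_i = -7.64*(-0.58)^i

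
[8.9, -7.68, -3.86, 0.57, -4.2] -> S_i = Random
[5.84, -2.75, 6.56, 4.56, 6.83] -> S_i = Random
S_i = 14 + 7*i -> [14, 21, 28, 35, 42]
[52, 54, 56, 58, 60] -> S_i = 52 + 2*i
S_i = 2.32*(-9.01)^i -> [2.32, -20.9, 188.34, -1696.92, 15289.28]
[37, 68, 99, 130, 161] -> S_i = 37 + 31*i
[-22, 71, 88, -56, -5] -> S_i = Random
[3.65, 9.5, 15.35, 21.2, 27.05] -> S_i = 3.65 + 5.85*i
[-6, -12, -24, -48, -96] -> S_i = -6*2^i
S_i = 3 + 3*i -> [3, 6, 9, 12, 15]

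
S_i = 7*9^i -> [7, 63, 567, 5103, 45927]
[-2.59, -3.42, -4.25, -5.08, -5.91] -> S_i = -2.59 + -0.83*i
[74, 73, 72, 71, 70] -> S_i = 74 + -1*i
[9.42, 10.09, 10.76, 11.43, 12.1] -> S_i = 9.42 + 0.67*i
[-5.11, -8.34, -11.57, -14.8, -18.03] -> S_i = -5.11 + -3.23*i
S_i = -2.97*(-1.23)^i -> [-2.97, 3.65, -4.49, 5.53, -6.8]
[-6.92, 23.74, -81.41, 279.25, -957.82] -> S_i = -6.92*(-3.43)^i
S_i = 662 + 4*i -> [662, 666, 670, 674, 678]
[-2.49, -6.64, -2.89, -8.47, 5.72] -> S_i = Random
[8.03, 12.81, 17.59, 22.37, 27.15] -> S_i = 8.03 + 4.78*i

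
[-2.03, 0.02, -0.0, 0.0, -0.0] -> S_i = -2.03*(-0.01)^i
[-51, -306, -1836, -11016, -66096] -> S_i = -51*6^i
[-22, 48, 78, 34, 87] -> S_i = Random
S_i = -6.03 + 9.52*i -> [-6.03, 3.49, 13.01, 22.53, 32.05]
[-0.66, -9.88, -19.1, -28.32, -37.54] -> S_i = -0.66 + -9.22*i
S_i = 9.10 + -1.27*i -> [9.1, 7.83, 6.56, 5.29, 4.02]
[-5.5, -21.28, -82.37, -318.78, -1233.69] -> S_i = -5.50*3.87^i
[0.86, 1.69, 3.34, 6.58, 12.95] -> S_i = 0.86*1.97^i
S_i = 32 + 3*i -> [32, 35, 38, 41, 44]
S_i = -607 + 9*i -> [-607, -598, -589, -580, -571]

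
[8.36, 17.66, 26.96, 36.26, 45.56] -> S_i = 8.36 + 9.30*i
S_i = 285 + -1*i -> [285, 284, 283, 282, 281]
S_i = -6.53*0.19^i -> [-6.53, -1.24, -0.24, -0.04, -0.01]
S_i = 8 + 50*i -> [8, 58, 108, 158, 208]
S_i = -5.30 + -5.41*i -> [-5.3, -10.71, -16.12, -21.53, -26.94]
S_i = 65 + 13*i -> [65, 78, 91, 104, 117]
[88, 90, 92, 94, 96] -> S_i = 88 + 2*i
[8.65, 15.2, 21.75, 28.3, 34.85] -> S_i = 8.65 + 6.55*i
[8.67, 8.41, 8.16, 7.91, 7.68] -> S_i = 8.67*0.97^i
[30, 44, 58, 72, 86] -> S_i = 30 + 14*i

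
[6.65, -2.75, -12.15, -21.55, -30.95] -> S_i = 6.65 + -9.40*i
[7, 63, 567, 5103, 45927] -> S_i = 7*9^i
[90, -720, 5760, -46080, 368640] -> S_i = 90*-8^i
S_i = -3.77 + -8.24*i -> [-3.77, -12.01, -20.25, -28.49, -36.73]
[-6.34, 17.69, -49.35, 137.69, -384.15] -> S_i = -6.34*(-2.79)^i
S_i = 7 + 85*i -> [7, 92, 177, 262, 347]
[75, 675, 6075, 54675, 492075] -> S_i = 75*9^i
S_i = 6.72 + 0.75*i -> [6.72, 7.47, 8.22, 8.97, 9.72]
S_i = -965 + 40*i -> [-965, -925, -885, -845, -805]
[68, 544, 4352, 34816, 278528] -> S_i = 68*8^i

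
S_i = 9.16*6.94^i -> [9.16, 63.57, 441.18, 3061.78, 21248.75]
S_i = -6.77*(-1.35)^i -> [-6.77, 9.14, -12.34, 16.66, -22.49]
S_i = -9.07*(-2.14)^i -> [-9.07, 19.41, -41.54, 88.89, -190.22]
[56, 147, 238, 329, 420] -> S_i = 56 + 91*i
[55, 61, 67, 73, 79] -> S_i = 55 + 6*i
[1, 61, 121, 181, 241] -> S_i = 1 + 60*i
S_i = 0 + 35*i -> [0, 35, 70, 105, 140]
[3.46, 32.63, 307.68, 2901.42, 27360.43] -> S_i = 3.46*9.43^i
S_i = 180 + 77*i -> [180, 257, 334, 411, 488]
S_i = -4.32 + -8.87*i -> [-4.32, -13.19, -22.06, -30.93, -39.8]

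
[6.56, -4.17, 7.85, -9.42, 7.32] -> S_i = Random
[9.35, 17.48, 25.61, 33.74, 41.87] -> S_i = 9.35 + 8.13*i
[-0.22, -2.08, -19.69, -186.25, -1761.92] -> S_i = -0.22*9.46^i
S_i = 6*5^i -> [6, 30, 150, 750, 3750]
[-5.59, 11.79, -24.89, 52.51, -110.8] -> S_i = -5.59*(-2.11)^i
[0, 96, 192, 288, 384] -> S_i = 0 + 96*i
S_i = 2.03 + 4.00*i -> [2.03, 6.03, 10.03, 14.03, 18.03]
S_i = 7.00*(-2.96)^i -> [7.0, -20.72, 61.33, -181.54, 537.36]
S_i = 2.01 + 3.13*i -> [2.01, 5.14, 8.27, 11.4, 14.53]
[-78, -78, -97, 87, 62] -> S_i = Random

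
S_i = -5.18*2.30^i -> [-5.18, -11.91, -27.4, -63.03, -144.96]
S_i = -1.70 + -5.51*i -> [-1.7, -7.21, -12.72, -18.23, -23.74]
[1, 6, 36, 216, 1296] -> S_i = 1*6^i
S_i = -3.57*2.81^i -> [-3.57, -10.03, -28.19, -79.21, -222.58]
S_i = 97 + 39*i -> [97, 136, 175, 214, 253]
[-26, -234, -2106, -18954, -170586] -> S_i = -26*9^i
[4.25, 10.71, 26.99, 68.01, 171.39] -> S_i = 4.25*2.52^i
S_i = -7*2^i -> [-7, -14, -28, -56, -112]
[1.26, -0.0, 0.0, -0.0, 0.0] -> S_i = 1.26*-0.00^i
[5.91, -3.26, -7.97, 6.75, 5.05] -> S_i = Random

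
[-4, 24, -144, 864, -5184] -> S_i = -4*-6^i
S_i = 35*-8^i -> [35, -280, 2240, -17920, 143360]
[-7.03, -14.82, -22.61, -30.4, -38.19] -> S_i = -7.03 + -7.79*i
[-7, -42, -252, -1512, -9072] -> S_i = -7*6^i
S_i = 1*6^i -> [1, 6, 36, 216, 1296]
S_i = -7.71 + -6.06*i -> [-7.71, -13.77, -19.83, -25.89, -31.95]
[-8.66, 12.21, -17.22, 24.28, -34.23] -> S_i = -8.66*(-1.41)^i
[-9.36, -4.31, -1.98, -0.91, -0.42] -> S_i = -9.36*0.46^i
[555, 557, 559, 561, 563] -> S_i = 555 + 2*i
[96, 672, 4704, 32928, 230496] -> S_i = 96*7^i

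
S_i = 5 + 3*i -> [5, 8, 11, 14, 17]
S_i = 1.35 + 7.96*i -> [1.35, 9.31, 17.27, 25.23, 33.19]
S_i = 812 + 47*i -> [812, 859, 906, 953, 1000]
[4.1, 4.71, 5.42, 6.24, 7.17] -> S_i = 4.10*1.15^i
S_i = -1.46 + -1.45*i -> [-1.46, -2.91, -4.36, -5.81, -7.26]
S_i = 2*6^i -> [2, 12, 72, 432, 2592]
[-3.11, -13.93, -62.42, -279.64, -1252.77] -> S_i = -3.11*4.48^i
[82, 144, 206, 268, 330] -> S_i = 82 + 62*i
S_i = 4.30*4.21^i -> [4.3, 18.1, 76.21, 320.86, 1350.82]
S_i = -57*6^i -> [-57, -342, -2052, -12312, -73872]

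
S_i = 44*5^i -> [44, 220, 1100, 5500, 27500]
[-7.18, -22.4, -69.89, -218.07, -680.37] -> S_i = -7.18*3.12^i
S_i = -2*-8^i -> [-2, 16, -128, 1024, -8192]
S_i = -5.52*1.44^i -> [-5.52, -7.95, -11.45, -16.48, -23.73]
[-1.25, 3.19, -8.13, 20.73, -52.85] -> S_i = -1.25*(-2.55)^i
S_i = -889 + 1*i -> [-889, -888, -887, -886, -885]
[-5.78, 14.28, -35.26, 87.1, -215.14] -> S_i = -5.78*(-2.47)^i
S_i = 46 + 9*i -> [46, 55, 64, 73, 82]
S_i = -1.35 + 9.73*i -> [-1.35, 8.38, 18.11, 27.84, 37.57]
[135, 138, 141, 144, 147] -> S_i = 135 + 3*i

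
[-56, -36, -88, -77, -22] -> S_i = Random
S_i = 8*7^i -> [8, 56, 392, 2744, 19208]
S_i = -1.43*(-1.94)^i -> [-1.43, 2.77, -5.38, 10.44, -20.26]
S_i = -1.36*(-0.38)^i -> [-1.36, 0.52, -0.2, 0.07, -0.03]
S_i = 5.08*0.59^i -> [5.08, 3.0, 1.77, 1.04, 0.62]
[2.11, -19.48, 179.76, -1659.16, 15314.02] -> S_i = 2.11*(-9.23)^i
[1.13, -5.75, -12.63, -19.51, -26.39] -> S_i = 1.13 + -6.88*i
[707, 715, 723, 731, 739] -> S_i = 707 + 8*i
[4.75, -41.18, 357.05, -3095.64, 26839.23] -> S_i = 4.75*(-8.67)^i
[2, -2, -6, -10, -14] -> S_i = 2 + -4*i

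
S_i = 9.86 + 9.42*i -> [9.86, 19.28, 28.7, 38.12, 47.54]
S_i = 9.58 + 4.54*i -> [9.58, 14.12, 18.66, 23.2, 27.74]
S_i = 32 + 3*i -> [32, 35, 38, 41, 44]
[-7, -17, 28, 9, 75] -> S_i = Random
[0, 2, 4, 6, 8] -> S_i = 0 + 2*i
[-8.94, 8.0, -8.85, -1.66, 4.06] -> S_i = Random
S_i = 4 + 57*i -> [4, 61, 118, 175, 232]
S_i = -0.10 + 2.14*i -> [-0.1, 2.04, 4.18, 6.32, 8.46]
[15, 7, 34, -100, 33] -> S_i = Random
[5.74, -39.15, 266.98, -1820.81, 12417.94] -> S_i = 5.74*(-6.82)^i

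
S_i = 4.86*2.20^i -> [4.86, 10.69, 23.52, 51.75, 113.85]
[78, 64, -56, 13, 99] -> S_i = Random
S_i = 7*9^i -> [7, 63, 567, 5103, 45927]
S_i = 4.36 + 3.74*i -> [4.36, 8.1, 11.84, 15.58, 19.32]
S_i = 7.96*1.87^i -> [7.96, 14.89, 27.84, 52.05, 97.34]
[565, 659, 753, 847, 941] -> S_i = 565 + 94*i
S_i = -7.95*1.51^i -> [-7.95, -12.0, -18.13, -27.37, -41.33]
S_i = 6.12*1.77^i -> [6.12, 10.83, 19.17, 33.94, 60.07]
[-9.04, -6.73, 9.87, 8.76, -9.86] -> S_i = Random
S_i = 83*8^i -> [83, 664, 5312, 42496, 339968]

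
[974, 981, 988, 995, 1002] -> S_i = 974 + 7*i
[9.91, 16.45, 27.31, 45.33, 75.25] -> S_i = 9.91*1.66^i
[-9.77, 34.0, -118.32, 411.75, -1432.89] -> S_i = -9.77*(-3.48)^i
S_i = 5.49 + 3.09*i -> [5.49, 8.58, 11.67, 14.76, 17.85]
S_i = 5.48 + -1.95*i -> [5.48, 3.53, 1.58, -0.37, -2.32]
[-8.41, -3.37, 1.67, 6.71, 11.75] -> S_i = -8.41 + 5.04*i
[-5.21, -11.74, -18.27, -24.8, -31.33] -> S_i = -5.21 + -6.53*i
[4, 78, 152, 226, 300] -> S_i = 4 + 74*i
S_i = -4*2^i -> [-4, -8, -16, -32, -64]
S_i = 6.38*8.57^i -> [6.38, 54.68, 468.58, 4015.72, 34414.7]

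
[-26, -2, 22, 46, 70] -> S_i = -26 + 24*i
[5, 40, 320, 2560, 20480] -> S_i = 5*8^i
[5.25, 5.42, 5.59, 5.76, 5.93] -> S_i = 5.25 + 0.17*i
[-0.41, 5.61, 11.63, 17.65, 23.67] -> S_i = -0.41 + 6.02*i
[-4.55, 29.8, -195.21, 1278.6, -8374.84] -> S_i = -4.55*(-6.55)^i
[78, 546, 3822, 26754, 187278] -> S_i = 78*7^i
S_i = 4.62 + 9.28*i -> [4.62, 13.9, 23.18, 32.46, 41.74]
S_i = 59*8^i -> [59, 472, 3776, 30208, 241664]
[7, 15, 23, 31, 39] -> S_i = 7 + 8*i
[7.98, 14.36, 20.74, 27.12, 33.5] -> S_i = 7.98 + 6.38*i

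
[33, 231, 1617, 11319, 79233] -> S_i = 33*7^i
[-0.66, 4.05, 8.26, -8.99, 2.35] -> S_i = Random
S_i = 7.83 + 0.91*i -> [7.83, 8.74, 9.65, 10.56, 11.47]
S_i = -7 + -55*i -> [-7, -62, -117, -172, -227]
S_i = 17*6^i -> [17, 102, 612, 3672, 22032]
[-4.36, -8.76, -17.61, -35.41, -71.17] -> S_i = -4.36*2.01^i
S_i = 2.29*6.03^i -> [2.29, 13.81, 83.27, 502.1, 3027.64]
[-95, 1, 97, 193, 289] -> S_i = -95 + 96*i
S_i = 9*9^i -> [9, 81, 729, 6561, 59049]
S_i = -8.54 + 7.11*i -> [-8.54, -1.43, 5.68, 12.79, 19.9]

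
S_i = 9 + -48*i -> [9, -39, -87, -135, -183]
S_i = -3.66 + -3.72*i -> [-3.66, -7.38, -11.1, -14.82, -18.54]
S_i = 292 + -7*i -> [292, 285, 278, 271, 264]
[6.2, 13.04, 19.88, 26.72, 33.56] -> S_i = 6.20 + 6.84*i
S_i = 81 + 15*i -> [81, 96, 111, 126, 141]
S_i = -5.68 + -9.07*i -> [-5.68, -14.75, -23.82, -32.89, -41.96]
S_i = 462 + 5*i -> [462, 467, 472, 477, 482]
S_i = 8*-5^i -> [8, -40, 200, -1000, 5000]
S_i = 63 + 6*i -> [63, 69, 75, 81, 87]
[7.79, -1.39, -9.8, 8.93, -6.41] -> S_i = Random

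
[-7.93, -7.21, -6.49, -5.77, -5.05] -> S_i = -7.93 + 0.72*i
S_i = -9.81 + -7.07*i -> [-9.81, -16.88, -23.95, -31.02, -38.09]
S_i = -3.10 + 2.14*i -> [-3.1, -0.96, 1.18, 3.32, 5.46]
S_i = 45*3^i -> [45, 135, 405, 1215, 3645]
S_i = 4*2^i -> [4, 8, 16, 32, 64]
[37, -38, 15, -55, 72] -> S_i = Random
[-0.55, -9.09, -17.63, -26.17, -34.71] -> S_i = -0.55 + -8.54*i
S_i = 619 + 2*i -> [619, 621, 623, 625, 627]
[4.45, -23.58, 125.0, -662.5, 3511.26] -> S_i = 4.45*(-5.30)^i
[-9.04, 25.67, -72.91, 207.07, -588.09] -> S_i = -9.04*(-2.84)^i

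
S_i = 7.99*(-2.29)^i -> [7.99, -18.3, 41.9, -95.95, 219.73]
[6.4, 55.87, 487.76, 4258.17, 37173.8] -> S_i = 6.40*8.73^i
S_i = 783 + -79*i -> [783, 704, 625, 546, 467]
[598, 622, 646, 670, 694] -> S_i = 598 + 24*i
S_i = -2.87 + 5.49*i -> [-2.87, 2.62, 8.11, 13.6, 19.09]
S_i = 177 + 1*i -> [177, 178, 179, 180, 181]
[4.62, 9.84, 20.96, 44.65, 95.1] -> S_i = 4.62*2.13^i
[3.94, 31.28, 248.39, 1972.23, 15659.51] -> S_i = 3.94*7.94^i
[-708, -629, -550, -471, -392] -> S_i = -708 + 79*i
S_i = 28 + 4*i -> [28, 32, 36, 40, 44]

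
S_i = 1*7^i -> [1, 7, 49, 343, 2401]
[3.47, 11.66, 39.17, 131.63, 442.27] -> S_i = 3.47*3.36^i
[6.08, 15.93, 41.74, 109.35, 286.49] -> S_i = 6.08*2.62^i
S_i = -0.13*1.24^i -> [-0.13, -0.16, -0.2, -0.25, -0.31]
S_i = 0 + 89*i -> [0, 89, 178, 267, 356]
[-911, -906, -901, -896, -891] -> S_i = -911 + 5*i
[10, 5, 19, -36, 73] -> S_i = Random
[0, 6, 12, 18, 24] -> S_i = 0 + 6*i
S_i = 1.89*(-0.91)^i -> [1.89, -1.72, 1.57, -1.42, 1.3]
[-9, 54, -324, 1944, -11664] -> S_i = -9*-6^i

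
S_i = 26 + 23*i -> [26, 49, 72, 95, 118]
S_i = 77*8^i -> [77, 616, 4928, 39424, 315392]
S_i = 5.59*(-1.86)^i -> [5.59, -10.4, 19.34, -35.97, 66.91]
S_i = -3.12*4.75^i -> [-3.12, -14.82, -70.4, -334.38, -1588.29]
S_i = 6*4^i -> [6, 24, 96, 384, 1536]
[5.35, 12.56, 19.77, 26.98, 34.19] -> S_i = 5.35 + 7.21*i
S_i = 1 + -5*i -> [1, -4, -9, -14, -19]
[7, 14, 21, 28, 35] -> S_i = 7 + 7*i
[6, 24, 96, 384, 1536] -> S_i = 6*4^i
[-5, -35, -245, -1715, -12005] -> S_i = -5*7^i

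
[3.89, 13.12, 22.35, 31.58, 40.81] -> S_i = 3.89 + 9.23*i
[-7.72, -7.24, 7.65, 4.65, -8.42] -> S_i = Random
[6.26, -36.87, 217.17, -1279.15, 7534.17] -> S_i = 6.26*(-5.89)^i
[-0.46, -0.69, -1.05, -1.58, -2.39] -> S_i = -0.46*1.51^i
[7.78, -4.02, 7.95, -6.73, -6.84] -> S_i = Random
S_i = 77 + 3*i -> [77, 80, 83, 86, 89]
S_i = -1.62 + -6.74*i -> [-1.62, -8.36, -15.1, -21.84, -28.58]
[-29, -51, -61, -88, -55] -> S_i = Random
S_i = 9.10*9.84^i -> [9.1, 89.54, 881.11, 8670.15, 85314.29]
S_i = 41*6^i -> [41, 246, 1476, 8856, 53136]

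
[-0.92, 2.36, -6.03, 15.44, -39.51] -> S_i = -0.92*(-2.56)^i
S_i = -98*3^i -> [-98, -294, -882, -2646, -7938]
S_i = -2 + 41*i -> [-2, 39, 80, 121, 162]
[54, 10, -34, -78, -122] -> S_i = 54 + -44*i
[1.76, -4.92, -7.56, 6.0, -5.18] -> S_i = Random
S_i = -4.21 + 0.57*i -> [-4.21, -3.64, -3.07, -2.5, -1.93]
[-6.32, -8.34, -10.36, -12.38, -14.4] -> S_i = -6.32 + -2.02*i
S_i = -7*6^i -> [-7, -42, -252, -1512, -9072]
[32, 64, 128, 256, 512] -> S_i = 32*2^i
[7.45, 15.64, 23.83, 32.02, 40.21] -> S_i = 7.45 + 8.19*i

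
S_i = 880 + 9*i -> [880, 889, 898, 907, 916]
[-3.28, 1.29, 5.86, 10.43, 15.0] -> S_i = -3.28 + 4.57*i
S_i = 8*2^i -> [8, 16, 32, 64, 128]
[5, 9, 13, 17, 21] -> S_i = 5 + 4*i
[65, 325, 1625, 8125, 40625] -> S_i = 65*5^i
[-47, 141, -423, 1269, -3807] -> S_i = -47*-3^i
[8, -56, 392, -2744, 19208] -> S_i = 8*-7^i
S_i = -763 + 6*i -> [-763, -757, -751, -745, -739]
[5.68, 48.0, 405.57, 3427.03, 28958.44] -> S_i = 5.68*8.45^i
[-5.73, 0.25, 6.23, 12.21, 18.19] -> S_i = -5.73 + 5.98*i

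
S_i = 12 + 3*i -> [12, 15, 18, 21, 24]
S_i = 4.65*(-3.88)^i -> [4.65, -18.04, 70.0, -271.61, 1053.85]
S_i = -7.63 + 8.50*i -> [-7.63, 0.87, 9.37, 17.87, 26.37]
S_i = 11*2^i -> [11, 22, 44, 88, 176]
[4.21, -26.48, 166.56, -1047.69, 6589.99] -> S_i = 4.21*(-6.29)^i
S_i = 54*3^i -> [54, 162, 486, 1458, 4374]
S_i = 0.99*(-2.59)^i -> [0.99, -2.56, 6.64, -17.2, 44.55]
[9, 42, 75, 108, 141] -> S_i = 9 + 33*i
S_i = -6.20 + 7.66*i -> [-6.2, 1.46, 9.12, 16.78, 24.44]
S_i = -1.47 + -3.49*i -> [-1.47, -4.96, -8.45, -11.94, -15.43]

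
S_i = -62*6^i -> [-62, -372, -2232, -13392, -80352]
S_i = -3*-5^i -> [-3, 15, -75, 375, -1875]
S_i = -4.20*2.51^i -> [-4.2, -10.54, -26.46, -66.42, -166.7]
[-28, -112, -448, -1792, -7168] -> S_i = -28*4^i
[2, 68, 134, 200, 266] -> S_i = 2 + 66*i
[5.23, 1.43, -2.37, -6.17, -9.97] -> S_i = 5.23 + -3.80*i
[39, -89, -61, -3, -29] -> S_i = Random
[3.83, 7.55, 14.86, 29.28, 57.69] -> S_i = 3.83*1.97^i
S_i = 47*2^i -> [47, 94, 188, 376, 752]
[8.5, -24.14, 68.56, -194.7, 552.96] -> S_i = 8.50*(-2.84)^i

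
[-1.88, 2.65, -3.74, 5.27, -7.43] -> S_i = -1.88*(-1.41)^i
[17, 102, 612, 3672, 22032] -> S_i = 17*6^i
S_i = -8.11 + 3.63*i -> [-8.11, -4.48, -0.85, 2.78, 6.41]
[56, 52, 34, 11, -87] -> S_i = Random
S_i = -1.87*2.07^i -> [-1.87, -3.87, -8.01, -16.59, -34.33]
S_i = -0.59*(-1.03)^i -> [-0.59, 0.61, -0.63, 0.64, -0.66]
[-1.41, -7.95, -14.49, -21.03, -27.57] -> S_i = -1.41 + -6.54*i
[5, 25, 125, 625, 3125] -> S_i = 5*5^i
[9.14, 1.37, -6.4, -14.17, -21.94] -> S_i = 9.14 + -7.77*i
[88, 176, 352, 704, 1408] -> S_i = 88*2^i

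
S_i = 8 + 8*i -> [8, 16, 24, 32, 40]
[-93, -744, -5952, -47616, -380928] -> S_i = -93*8^i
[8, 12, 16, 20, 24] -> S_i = 8 + 4*i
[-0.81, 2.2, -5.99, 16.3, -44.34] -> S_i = -0.81*(-2.72)^i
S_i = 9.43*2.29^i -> [9.43, 21.59, 49.45, 113.24, 259.33]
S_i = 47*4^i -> [47, 188, 752, 3008, 12032]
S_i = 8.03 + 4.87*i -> [8.03, 12.9, 17.77, 22.64, 27.51]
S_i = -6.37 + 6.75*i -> [-6.37, 0.38, 7.13, 13.88, 20.63]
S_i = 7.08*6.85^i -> [7.08, 48.5, 332.21, 2275.65, 15588.18]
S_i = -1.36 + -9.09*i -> [-1.36, -10.45, -19.54, -28.63, -37.72]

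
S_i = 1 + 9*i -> [1, 10, 19, 28, 37]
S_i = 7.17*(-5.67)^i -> [7.17, -40.65, 230.51, -1306.98, 7410.57]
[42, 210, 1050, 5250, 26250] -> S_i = 42*5^i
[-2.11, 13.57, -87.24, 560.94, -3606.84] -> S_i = -2.11*(-6.43)^i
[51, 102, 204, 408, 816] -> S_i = 51*2^i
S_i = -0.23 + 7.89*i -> [-0.23, 7.66, 15.55, 23.44, 31.33]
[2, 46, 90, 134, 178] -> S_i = 2 + 44*i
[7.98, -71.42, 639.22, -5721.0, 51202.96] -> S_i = 7.98*(-8.95)^i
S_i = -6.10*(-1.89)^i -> [-6.1, 11.53, -21.79, 41.18, -77.84]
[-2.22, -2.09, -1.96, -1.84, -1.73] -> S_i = -2.22*0.94^i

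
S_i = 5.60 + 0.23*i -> [5.6, 5.83, 6.06, 6.29, 6.52]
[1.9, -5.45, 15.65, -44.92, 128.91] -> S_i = 1.90*(-2.87)^i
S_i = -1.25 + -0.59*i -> [-1.25, -1.84, -2.43, -3.02, -3.61]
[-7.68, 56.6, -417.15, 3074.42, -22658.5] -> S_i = -7.68*(-7.37)^i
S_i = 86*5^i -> [86, 430, 2150, 10750, 53750]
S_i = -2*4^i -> [-2, -8, -32, -128, -512]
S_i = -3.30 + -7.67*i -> [-3.3, -10.97, -18.64, -26.31, -33.98]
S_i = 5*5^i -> [5, 25, 125, 625, 3125]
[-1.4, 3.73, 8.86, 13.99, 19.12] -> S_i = -1.40 + 5.13*i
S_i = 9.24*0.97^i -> [9.24, 8.96, 8.69, 8.43, 8.18]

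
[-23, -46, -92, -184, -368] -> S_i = -23*2^i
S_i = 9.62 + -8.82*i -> [9.62, 0.8, -8.02, -16.84, -25.66]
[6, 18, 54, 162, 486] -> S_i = 6*3^i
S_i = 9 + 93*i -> [9, 102, 195, 288, 381]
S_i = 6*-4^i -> [6, -24, 96, -384, 1536]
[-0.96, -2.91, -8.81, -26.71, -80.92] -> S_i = -0.96*3.03^i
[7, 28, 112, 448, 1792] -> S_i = 7*4^i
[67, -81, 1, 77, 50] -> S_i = Random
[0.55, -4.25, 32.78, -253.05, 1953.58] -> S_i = 0.55*(-7.72)^i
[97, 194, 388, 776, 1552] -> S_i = 97*2^i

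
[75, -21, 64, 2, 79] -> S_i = Random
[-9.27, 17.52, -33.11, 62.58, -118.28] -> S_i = -9.27*(-1.89)^i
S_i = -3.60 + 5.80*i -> [-3.6, 2.2, 8.0, 13.8, 19.6]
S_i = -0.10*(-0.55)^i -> [-0.1, 0.06, -0.03, 0.02, -0.01]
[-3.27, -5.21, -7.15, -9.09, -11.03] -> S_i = -3.27 + -1.94*i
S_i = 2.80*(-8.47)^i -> [2.8, -23.72, 200.87, -1701.41, 14410.92]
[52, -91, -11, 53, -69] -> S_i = Random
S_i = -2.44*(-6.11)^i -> [-2.44, 14.91, -91.09, 556.56, -3400.59]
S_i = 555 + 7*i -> [555, 562, 569, 576, 583]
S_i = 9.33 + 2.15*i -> [9.33, 11.48, 13.63, 15.78, 17.93]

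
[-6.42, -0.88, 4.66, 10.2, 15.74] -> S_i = -6.42 + 5.54*i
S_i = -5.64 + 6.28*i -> [-5.64, 0.64, 6.92, 13.2, 19.48]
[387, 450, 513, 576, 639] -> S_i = 387 + 63*i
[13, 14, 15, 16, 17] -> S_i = 13 + 1*i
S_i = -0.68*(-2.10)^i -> [-0.68, 1.43, -3.0, 6.3, -13.22]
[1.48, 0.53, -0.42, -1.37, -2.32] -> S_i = 1.48 + -0.95*i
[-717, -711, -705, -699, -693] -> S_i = -717 + 6*i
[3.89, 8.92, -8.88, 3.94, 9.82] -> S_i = Random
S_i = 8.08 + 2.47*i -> [8.08, 10.55, 13.02, 15.49, 17.96]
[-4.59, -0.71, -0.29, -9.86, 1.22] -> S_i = Random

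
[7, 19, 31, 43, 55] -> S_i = 7 + 12*i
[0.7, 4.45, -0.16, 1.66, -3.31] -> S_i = Random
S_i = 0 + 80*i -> [0, 80, 160, 240, 320]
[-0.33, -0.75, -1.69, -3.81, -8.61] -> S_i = -0.33*2.26^i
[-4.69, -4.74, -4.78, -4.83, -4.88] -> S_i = -4.69*1.01^i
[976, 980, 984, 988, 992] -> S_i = 976 + 4*i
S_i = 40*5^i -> [40, 200, 1000, 5000, 25000]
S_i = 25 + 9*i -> [25, 34, 43, 52, 61]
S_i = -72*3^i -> [-72, -216, -648, -1944, -5832]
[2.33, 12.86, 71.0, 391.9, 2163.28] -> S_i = 2.33*5.52^i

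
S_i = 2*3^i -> [2, 6, 18, 54, 162]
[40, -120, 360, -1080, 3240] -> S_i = 40*-3^i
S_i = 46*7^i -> [46, 322, 2254, 15778, 110446]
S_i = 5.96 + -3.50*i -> [5.96, 2.46, -1.04, -4.54, -8.04]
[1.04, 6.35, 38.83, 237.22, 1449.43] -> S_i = 1.04*6.11^i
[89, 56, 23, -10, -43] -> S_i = 89 + -33*i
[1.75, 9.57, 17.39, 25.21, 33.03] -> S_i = 1.75 + 7.82*i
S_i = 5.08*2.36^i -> [5.08, 11.99, 28.29, 66.77, 157.58]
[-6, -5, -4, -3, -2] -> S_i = -6 + 1*i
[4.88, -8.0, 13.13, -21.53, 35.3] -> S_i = 4.88*(-1.64)^i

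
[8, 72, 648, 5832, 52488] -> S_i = 8*9^i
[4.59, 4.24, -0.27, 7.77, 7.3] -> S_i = Random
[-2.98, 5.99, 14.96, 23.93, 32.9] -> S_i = -2.98 + 8.97*i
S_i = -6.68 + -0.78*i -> [-6.68, -7.46, -8.24, -9.02, -9.8]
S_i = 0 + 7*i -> [0, 7, 14, 21, 28]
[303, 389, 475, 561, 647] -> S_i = 303 + 86*i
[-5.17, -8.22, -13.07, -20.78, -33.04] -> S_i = -5.17*1.59^i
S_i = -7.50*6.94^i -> [-7.5, -52.05, -361.23, -2506.92, -17397.99]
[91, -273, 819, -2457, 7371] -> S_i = 91*-3^i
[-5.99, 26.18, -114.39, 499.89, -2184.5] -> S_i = -5.99*(-4.37)^i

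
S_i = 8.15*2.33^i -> [8.15, 18.99, 44.25, 103.09, 240.2]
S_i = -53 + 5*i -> [-53, -48, -43, -38, -33]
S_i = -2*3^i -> [-2, -6, -18, -54, -162]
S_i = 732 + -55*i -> [732, 677, 622, 567, 512]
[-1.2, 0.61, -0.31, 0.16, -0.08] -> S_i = -1.20*(-0.51)^i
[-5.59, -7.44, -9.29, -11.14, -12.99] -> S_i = -5.59 + -1.85*i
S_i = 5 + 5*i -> [5, 10, 15, 20, 25]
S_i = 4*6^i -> [4, 24, 144, 864, 5184]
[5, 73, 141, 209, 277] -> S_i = 5 + 68*i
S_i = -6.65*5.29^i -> [-6.65, -35.18, -186.09, -984.44, -5207.68]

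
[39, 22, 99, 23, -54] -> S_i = Random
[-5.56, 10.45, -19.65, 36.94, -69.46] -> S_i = -5.56*(-1.88)^i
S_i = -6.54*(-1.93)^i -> [-6.54, 12.62, -24.36, 47.02, -90.74]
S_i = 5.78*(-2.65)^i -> [5.78, -15.32, 40.59, -107.56, 285.04]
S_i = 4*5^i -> [4, 20, 100, 500, 2500]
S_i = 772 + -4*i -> [772, 768, 764, 760, 756]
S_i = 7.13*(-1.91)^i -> [7.13, -13.62, 26.01, -49.68, 94.89]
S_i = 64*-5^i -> [64, -320, 1600, -8000, 40000]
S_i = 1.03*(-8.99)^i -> [1.03, -9.26, 83.24, -748.37, 6727.85]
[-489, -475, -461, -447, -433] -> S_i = -489 + 14*i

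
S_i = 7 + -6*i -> [7, 1, -5, -11, -17]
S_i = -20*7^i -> [-20, -140, -980, -6860, -48020]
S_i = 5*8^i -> [5, 40, 320, 2560, 20480]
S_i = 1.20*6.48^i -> [1.2, 7.78, 50.39, 326.52, 2115.83]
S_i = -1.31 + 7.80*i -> [-1.31, 6.49, 14.29, 22.09, 29.89]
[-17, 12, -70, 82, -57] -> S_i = Random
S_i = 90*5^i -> [90, 450, 2250, 11250, 56250]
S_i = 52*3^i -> [52, 156, 468, 1404, 4212]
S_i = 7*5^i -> [7, 35, 175, 875, 4375]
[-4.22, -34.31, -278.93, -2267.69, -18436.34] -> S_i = -4.22*8.13^i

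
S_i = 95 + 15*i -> [95, 110, 125, 140, 155]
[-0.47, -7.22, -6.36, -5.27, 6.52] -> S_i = Random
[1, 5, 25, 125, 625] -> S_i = 1*5^i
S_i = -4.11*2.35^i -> [-4.11, -9.66, -22.7, -53.34, -125.35]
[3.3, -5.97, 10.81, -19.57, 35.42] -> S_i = 3.30*(-1.81)^i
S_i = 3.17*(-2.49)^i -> [3.17, -7.89, 19.65, -48.94, 121.86]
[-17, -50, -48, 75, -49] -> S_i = Random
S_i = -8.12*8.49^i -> [-8.12, -68.94, -585.29, -4969.12, -42187.79]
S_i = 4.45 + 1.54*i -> [4.45, 5.99, 7.53, 9.07, 10.61]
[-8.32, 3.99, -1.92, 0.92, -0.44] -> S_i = -8.32*(-0.48)^i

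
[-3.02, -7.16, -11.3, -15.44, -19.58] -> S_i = -3.02 + -4.14*i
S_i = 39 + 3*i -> [39, 42, 45, 48, 51]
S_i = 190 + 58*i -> [190, 248, 306, 364, 422]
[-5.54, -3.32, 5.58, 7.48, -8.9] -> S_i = Random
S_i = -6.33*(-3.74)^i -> [-6.33, 23.67, -88.54, 331.15, -1238.48]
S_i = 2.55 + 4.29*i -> [2.55, 6.84, 11.13, 15.42, 19.71]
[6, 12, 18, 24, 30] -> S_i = 6 + 6*i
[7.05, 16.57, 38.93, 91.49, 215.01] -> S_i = 7.05*2.35^i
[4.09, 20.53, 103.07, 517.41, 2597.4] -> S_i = 4.09*5.02^i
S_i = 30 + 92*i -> [30, 122, 214, 306, 398]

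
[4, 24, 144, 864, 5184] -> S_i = 4*6^i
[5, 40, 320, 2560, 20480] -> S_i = 5*8^i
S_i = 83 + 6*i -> [83, 89, 95, 101, 107]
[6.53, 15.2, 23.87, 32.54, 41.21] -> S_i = 6.53 + 8.67*i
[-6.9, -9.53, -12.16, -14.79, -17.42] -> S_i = -6.90 + -2.63*i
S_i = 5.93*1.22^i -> [5.93, 7.23, 8.83, 10.77, 13.14]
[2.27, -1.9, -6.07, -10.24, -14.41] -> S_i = 2.27 + -4.17*i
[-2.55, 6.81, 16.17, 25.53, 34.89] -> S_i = -2.55 + 9.36*i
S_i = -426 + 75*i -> [-426, -351, -276, -201, -126]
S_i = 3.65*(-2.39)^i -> [3.65, -8.72, 20.85, -49.83, 119.09]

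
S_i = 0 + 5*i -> [0, 5, 10, 15, 20]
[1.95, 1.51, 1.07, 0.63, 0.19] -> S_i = 1.95 + -0.44*i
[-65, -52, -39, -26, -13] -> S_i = -65 + 13*i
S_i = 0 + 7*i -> [0, 7, 14, 21, 28]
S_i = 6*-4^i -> [6, -24, 96, -384, 1536]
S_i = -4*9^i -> [-4, -36, -324, -2916, -26244]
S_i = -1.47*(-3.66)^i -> [-1.47, 5.38, -19.69, 72.07, -263.78]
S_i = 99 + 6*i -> [99, 105, 111, 117, 123]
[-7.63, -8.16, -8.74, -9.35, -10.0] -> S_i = -7.63*1.07^i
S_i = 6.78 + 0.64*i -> [6.78, 7.42, 8.06, 8.7, 9.34]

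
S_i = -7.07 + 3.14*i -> [-7.07, -3.93, -0.79, 2.35, 5.49]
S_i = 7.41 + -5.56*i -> [7.41, 1.85, -3.71, -9.27, -14.83]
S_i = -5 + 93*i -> [-5, 88, 181, 274, 367]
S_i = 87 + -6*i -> [87, 81, 75, 69, 63]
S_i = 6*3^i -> [6, 18, 54, 162, 486]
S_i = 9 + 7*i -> [9, 16, 23, 30, 37]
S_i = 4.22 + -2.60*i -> [4.22, 1.62, -0.98, -3.58, -6.18]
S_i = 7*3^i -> [7, 21, 63, 189, 567]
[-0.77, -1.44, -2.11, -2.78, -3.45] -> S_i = -0.77 + -0.67*i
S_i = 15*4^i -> [15, 60, 240, 960, 3840]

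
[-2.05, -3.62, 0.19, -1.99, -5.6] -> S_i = Random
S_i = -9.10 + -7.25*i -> [-9.1, -16.35, -23.6, -30.85, -38.1]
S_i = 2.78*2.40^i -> [2.78, 6.67, 16.01, 38.43, 92.23]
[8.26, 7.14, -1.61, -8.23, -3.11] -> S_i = Random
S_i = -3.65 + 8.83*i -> [-3.65, 5.18, 14.01, 22.84, 31.67]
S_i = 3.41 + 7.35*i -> [3.41, 10.76, 18.11, 25.46, 32.81]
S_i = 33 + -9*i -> [33, 24, 15, 6, -3]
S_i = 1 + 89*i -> [1, 90, 179, 268, 357]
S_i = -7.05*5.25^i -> [-7.05, -37.01, -194.32, -1020.16, -5355.82]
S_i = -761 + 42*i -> [-761, -719, -677, -635, -593]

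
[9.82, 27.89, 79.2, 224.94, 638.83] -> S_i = 9.82*2.84^i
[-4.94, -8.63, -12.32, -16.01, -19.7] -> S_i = -4.94 + -3.69*i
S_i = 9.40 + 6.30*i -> [9.4, 15.7, 22.0, 28.3, 34.6]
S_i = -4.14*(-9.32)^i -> [-4.14, 38.58, -359.61, 3351.57, -31236.62]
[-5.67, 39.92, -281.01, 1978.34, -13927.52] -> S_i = -5.67*(-7.04)^i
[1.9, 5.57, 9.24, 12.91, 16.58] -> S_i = 1.90 + 3.67*i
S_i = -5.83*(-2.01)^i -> [-5.83, 11.72, -23.55, 47.34, -95.16]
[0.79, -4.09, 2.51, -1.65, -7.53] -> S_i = Random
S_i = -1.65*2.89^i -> [-1.65, -4.77, -13.78, -39.83, -115.1]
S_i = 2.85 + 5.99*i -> [2.85, 8.84, 14.83, 20.82, 26.81]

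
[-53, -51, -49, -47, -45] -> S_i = -53 + 2*i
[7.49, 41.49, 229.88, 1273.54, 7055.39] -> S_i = 7.49*5.54^i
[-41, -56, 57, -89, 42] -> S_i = Random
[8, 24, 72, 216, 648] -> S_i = 8*3^i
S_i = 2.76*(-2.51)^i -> [2.76, -6.93, 17.39, -43.64, 109.55]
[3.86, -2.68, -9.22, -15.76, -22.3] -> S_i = 3.86 + -6.54*i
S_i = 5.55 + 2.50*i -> [5.55, 8.05, 10.55, 13.05, 15.55]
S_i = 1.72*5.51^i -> [1.72, 9.48, 52.22, 287.73, 1585.39]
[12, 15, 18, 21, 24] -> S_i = 12 + 3*i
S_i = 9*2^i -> [9, 18, 36, 72, 144]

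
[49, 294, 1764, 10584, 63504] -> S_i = 49*6^i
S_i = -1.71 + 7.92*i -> [-1.71, 6.21, 14.13, 22.05, 29.97]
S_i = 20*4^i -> [20, 80, 320, 1280, 5120]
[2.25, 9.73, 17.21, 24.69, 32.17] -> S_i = 2.25 + 7.48*i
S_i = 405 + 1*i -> [405, 406, 407, 408, 409]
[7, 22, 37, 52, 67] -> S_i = 7 + 15*i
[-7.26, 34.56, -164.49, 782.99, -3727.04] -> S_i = -7.26*(-4.76)^i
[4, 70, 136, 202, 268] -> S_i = 4 + 66*i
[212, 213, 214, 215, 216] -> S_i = 212 + 1*i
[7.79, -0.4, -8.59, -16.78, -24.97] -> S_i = 7.79 + -8.19*i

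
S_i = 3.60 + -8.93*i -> [3.6, -5.33, -14.26, -23.19, -32.12]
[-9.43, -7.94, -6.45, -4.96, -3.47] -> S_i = -9.43 + 1.49*i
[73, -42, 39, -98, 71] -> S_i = Random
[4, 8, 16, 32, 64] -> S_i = 4*2^i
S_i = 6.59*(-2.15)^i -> [6.59, -14.17, 30.46, -65.49, 140.81]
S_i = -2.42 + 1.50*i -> [-2.42, -0.92, 0.58, 2.08, 3.58]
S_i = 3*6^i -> [3, 18, 108, 648, 3888]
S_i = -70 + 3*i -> [-70, -67, -64, -61, -58]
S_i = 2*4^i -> [2, 8, 32, 128, 512]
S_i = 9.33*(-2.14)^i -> [9.33, -19.97, 42.73, -91.44, 195.68]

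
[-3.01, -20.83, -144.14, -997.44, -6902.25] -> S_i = -3.01*6.92^i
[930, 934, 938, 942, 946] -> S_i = 930 + 4*i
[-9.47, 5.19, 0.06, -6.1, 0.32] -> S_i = Random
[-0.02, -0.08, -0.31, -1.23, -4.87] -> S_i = -0.02*3.95^i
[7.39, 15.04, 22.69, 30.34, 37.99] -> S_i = 7.39 + 7.65*i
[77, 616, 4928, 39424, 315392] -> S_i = 77*8^i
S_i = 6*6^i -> [6, 36, 216, 1296, 7776]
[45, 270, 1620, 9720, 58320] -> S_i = 45*6^i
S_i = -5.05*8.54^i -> [-5.05, -43.13, -368.3, -3145.32, -26861.04]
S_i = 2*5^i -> [2, 10, 50, 250, 1250]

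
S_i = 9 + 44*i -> [9, 53, 97, 141, 185]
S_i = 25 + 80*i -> [25, 105, 185, 265, 345]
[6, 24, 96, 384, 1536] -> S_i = 6*4^i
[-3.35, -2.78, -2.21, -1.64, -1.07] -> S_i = -3.35 + 0.57*i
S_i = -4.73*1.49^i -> [-4.73, -7.05, -10.5, -15.65, -23.31]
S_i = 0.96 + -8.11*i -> [0.96, -7.15, -15.26, -23.37, -31.48]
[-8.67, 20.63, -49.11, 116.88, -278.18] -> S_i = -8.67*(-2.38)^i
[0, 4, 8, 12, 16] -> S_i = 0 + 4*i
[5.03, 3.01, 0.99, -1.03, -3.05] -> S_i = 5.03 + -2.02*i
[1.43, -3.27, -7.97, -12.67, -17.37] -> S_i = 1.43 + -4.70*i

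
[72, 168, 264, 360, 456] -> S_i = 72 + 96*i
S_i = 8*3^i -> [8, 24, 72, 216, 648]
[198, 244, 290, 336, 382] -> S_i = 198 + 46*i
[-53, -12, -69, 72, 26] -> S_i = Random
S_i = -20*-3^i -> [-20, 60, -180, 540, -1620]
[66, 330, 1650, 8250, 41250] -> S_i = 66*5^i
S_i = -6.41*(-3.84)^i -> [-6.41, 24.61, -94.52, 362.95, -1393.74]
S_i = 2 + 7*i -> [2, 9, 16, 23, 30]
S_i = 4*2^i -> [4, 8, 16, 32, 64]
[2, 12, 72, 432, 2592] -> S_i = 2*6^i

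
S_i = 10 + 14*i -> [10, 24, 38, 52, 66]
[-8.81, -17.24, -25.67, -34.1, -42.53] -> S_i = -8.81 + -8.43*i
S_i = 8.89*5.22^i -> [8.89, 46.41, 242.24, 1264.48, 6600.61]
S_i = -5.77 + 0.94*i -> [-5.77, -4.83, -3.89, -2.95, -2.01]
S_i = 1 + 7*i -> [1, 8, 15, 22, 29]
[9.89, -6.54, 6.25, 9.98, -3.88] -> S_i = Random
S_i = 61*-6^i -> [61, -366, 2196, -13176, 79056]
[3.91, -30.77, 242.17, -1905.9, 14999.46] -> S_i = 3.91*(-7.87)^i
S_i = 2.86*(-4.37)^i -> [2.86, -12.5, 54.62, -238.68, 1043.02]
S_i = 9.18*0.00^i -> [9.18, 0.0, 0.0, 0.0, 0.0]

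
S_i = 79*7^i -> [79, 553, 3871, 27097, 189679]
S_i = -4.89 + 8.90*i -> [-4.89, 4.01, 12.91, 21.81, 30.71]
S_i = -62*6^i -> [-62, -372, -2232, -13392, -80352]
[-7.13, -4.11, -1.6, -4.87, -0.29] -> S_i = Random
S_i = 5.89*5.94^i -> [5.89, 34.99, 207.82, 1234.45, 7332.65]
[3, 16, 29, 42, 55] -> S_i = 3 + 13*i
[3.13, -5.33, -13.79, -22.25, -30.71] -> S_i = 3.13 + -8.46*i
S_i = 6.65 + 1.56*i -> [6.65, 8.21, 9.77, 11.33, 12.89]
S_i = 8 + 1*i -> [8, 9, 10, 11, 12]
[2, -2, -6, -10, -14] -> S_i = 2 + -4*i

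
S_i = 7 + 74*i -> [7, 81, 155, 229, 303]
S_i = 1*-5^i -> [1, -5, 25, -125, 625]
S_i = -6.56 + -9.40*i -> [-6.56, -15.96, -25.36, -34.76, -44.16]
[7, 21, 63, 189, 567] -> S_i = 7*3^i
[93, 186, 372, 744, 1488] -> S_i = 93*2^i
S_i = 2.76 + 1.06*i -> [2.76, 3.82, 4.88, 5.94, 7.0]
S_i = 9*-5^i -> [9, -45, 225, -1125, 5625]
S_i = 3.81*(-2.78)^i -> [3.81, -10.59, 29.45, -81.86, 227.56]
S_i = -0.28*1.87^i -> [-0.28, -0.52, -0.98, -1.83, -3.42]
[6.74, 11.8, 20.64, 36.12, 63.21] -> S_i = 6.74*1.75^i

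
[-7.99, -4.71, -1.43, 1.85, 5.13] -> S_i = -7.99 + 3.28*i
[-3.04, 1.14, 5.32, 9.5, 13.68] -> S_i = -3.04 + 4.18*i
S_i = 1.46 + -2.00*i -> [1.46, -0.54, -2.54, -4.54, -6.54]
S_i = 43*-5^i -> [43, -215, 1075, -5375, 26875]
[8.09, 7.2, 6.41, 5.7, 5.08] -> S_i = 8.09*0.89^i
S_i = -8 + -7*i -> [-8, -15, -22, -29, -36]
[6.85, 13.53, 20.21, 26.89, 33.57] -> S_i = 6.85 + 6.68*i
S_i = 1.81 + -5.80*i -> [1.81, -3.99, -9.79, -15.59, -21.39]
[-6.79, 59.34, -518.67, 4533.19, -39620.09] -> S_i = -6.79*(-8.74)^i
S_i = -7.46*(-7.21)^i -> [-7.46, 53.79, -387.8, 2796.05, -20159.51]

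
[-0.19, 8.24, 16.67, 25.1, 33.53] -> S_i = -0.19 + 8.43*i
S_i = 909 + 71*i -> [909, 980, 1051, 1122, 1193]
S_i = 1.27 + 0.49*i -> [1.27, 1.76, 2.25, 2.74, 3.23]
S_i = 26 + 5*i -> [26, 31, 36, 41, 46]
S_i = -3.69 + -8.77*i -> [-3.69, -12.46, -21.23, -30.0, -38.77]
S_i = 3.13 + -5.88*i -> [3.13, -2.75, -8.63, -14.51, -20.39]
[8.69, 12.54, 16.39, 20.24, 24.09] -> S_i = 8.69 + 3.85*i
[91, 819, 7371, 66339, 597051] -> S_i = 91*9^i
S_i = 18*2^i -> [18, 36, 72, 144, 288]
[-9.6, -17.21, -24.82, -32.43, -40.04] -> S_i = -9.60 + -7.61*i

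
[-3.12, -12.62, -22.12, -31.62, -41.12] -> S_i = -3.12 + -9.50*i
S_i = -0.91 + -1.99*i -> [-0.91, -2.9, -4.89, -6.88, -8.87]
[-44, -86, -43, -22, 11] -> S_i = Random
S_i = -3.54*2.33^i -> [-3.54, -8.25, -19.22, -44.78, -104.33]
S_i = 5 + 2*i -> [5, 7, 9, 11, 13]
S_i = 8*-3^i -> [8, -24, 72, -216, 648]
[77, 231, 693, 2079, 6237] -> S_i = 77*3^i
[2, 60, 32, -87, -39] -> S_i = Random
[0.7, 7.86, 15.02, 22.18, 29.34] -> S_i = 0.70 + 7.16*i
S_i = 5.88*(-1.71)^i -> [5.88, -10.05, 17.19, -29.4, 50.28]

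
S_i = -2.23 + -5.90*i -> [-2.23, -8.13, -14.03, -19.93, -25.83]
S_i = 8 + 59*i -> [8, 67, 126, 185, 244]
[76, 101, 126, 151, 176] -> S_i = 76 + 25*i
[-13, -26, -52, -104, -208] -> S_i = -13*2^i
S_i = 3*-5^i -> [3, -15, 75, -375, 1875]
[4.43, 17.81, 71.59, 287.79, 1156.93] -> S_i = 4.43*4.02^i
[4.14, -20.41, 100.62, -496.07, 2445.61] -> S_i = 4.14*(-4.93)^i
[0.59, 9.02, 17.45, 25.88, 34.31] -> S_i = 0.59 + 8.43*i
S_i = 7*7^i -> [7, 49, 343, 2401, 16807]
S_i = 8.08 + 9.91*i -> [8.08, 17.99, 27.9, 37.81, 47.72]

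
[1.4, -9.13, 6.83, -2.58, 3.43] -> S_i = Random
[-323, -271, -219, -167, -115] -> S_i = -323 + 52*i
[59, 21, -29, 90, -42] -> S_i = Random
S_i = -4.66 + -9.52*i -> [-4.66, -14.18, -23.7, -33.22, -42.74]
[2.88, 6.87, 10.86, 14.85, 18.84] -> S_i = 2.88 + 3.99*i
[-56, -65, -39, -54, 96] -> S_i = Random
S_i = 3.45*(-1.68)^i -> [3.45, -5.8, 9.74, -16.36, 27.48]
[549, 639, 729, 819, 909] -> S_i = 549 + 90*i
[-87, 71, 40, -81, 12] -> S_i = Random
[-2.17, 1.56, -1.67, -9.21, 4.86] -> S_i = Random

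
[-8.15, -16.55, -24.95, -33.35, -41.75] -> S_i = -8.15 + -8.40*i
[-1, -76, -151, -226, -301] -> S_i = -1 + -75*i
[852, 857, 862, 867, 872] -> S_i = 852 + 5*i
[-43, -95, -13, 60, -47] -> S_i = Random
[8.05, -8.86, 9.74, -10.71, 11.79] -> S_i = 8.05*(-1.10)^i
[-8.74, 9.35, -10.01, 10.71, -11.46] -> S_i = -8.74*(-1.07)^i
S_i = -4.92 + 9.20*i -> [-4.92, 4.28, 13.48, 22.68, 31.88]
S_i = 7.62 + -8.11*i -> [7.62, -0.49, -8.6, -16.71, -24.82]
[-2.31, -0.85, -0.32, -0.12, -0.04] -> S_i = -2.31*0.37^i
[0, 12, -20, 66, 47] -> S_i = Random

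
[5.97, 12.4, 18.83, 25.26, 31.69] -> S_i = 5.97 + 6.43*i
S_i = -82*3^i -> [-82, -246, -738, -2214, -6642]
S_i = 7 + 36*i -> [7, 43, 79, 115, 151]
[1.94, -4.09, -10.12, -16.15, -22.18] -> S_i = 1.94 + -6.03*i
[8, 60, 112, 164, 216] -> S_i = 8 + 52*i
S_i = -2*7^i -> [-2, -14, -98, -686, -4802]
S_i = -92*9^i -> [-92, -828, -7452, -67068, -603612]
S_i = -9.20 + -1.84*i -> [-9.2, -11.04, -12.88, -14.72, -16.56]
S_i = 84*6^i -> [84, 504, 3024, 18144, 108864]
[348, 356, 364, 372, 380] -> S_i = 348 + 8*i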